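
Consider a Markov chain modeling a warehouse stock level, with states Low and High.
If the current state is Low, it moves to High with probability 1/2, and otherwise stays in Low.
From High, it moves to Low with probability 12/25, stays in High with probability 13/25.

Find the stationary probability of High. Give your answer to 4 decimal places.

0.5102

Let the stationary distribution be π with π = πP and π_1 + π_2 = 1.
π_1 = 0.5·π_1 + 0.48·π_2
Solving with the normalization constraint gives π = (0.4898, 0.5102).
So the stationary probability of High is 0.5102.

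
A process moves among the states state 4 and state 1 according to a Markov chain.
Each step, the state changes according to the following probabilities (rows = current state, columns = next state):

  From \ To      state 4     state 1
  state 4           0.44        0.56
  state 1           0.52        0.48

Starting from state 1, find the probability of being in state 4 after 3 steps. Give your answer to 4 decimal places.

Propagate the distribution vector 3 steps from state 1.
After 0 steps: (0.0000, 1.0000)
After 1 step: (0.5200, 0.4800)
After 2 steps: (0.4784, 0.5216)
After 3 steps: (0.4817, 0.5183)
P(in state 4 after 3 steps) = 0.4817

0.4817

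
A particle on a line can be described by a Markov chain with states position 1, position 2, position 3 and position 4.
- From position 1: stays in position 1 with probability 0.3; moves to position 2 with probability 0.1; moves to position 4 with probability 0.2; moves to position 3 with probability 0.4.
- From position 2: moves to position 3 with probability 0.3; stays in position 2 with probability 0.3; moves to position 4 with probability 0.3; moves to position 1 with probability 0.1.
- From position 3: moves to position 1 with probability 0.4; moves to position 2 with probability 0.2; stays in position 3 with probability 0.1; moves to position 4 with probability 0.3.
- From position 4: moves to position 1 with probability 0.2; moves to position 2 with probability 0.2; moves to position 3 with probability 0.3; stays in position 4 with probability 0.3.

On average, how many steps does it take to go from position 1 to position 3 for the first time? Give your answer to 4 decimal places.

Let t(s) be the expected number of steps to first reach position 3 from state s, with t(position 3) = 0. Conditioning on the first step:
t(position 1) = 1 + 0.3·t(position 1) + 0.1·t(position 2) + 0.2·t(position 4)
t(position 2) = 1 + 0.1·t(position 1) + 0.3·t(position 2) + 0.3·t(position 4)
t(position 4) = 1 + 0.2·t(position 1) + 0.2·t(position 2) + 0.3·t(position 4)
Solving: t(position 1) = 2.7734, t(position 2) = 3.1641, t(position 4) = 3.1250.
Expected steps from position 1 to position 3: 2.7734.

2.7734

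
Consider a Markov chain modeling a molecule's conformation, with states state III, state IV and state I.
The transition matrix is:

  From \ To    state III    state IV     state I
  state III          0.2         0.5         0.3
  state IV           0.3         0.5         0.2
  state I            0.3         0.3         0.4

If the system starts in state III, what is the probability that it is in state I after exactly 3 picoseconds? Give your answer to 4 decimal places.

0.2840

Propagate the distribution vector 3 picoseconds from state III.
After 0 picoseconds: (1.0000, 0.0000, 0.0000)
After 1 picosecond: (0.2000, 0.5000, 0.3000)
After 2 picoseconds: (0.2800, 0.4400, 0.2800)
After 3 picoseconds: (0.2720, 0.4440, 0.2840)
P(in state I after 3 picoseconds) = 0.2840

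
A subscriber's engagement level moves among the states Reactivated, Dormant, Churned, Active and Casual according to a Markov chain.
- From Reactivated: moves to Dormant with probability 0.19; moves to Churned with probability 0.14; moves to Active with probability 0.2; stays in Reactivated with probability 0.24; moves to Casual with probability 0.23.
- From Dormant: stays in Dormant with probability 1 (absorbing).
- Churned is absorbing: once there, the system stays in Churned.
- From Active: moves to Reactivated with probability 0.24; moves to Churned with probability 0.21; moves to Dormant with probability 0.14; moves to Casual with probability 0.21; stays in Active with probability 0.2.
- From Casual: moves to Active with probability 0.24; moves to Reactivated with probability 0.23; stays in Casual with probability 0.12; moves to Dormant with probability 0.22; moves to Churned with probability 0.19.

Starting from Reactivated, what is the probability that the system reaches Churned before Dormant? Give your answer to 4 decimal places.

Let h(s) be the probability of absorption at Churned starting from transient state s. Then h(Churned) = 1 and h(Dormant) = 0. By first-step analysis:
h(Reactivated) = 0.24·h(Reactivated) + 0.19·0 + 0.14·1 + 0.2·h(Active) + 0.23·h(Casual)
h(Active) = 0.24·h(Reactivated) + 0.14·0 + 0.21·1 + 0.2·h(Active) + 0.21·h(Casual)
h(Casual) = 0.23·h(Reactivated) + 0.22·0 + 0.19·1 + 0.24·h(Active) + 0.12·h(Casual)
Solving: h(Reactivated) = 0.4701, h(Active) = 0.5304, h(Casual) = 0.4834.
Starting from Reactivated, the probability is 0.4701.

0.4701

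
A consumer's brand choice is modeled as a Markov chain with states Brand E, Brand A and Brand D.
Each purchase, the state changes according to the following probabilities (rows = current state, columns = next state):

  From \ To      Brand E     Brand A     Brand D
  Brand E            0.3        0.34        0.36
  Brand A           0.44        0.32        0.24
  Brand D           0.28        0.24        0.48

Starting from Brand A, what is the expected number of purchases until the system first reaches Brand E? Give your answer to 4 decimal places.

2.5676

Let t(s) be the expected number of purchases to first reach Brand E from state s, with t(Brand E) = 0. Conditioning on the first purchase:
t(Brand A) = 1 + 0.32·t(Brand A) + 0.24·t(Brand D)
t(Brand D) = 1 + 0.24·t(Brand A) + 0.48·t(Brand D)
Solving: t(Brand A) = 2.5676, t(Brand D) = 3.1081.
Expected purchases from Brand A to Brand E: 2.5676.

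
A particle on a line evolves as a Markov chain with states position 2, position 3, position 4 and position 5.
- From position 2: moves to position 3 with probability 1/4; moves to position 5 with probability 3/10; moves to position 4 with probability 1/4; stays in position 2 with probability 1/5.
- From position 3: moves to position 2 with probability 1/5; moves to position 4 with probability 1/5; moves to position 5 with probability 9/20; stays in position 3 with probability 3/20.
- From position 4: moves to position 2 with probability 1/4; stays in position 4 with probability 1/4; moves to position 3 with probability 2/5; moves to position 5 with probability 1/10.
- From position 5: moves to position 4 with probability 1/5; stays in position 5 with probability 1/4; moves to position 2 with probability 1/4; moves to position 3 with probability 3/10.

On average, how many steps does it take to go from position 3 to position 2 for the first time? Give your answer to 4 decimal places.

4.4207

Let t(s) be the expected number of steps to first reach position 2 from state s, with t(position 2) = 0. Conditioning on the first step:
t(position 3) = 1 + 0.15·t(position 3) + 0.2·t(position 4) + 0.45·t(position 5)
t(position 4) = 1 + 0.4·t(position 3) + 0.25·t(position 4) + 0.1·t(position 5)
t(position 5) = 1 + 0.3·t(position 3) + 0.2·t(position 4) + 0.25·t(position 5)
Solving: t(position 3) = 4.4207, t(position 4) = 4.2559, t(position 5) = 4.2365.
Expected steps from position 3 to position 2: 4.4207.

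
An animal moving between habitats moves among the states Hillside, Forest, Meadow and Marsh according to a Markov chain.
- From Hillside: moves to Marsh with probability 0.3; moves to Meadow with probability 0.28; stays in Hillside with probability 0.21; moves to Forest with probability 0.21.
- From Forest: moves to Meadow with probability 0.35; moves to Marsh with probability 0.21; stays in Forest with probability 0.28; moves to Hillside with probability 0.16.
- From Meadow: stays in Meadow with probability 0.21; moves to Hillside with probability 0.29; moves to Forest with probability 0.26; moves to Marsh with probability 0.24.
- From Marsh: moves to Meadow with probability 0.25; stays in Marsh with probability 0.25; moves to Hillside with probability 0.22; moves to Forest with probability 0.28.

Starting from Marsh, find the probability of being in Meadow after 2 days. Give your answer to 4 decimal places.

Propagate the distribution vector 2 days from Marsh.
After 0 days: (0.0000, 0.0000, 0.0000, 1.0000)
After 1 day: (0.2200, 0.2800, 0.2500, 0.2500)
After 2 days: (0.2185, 0.2596, 0.2746, 0.2473)
P(in Meadow after 2 days) = 0.2746

0.2746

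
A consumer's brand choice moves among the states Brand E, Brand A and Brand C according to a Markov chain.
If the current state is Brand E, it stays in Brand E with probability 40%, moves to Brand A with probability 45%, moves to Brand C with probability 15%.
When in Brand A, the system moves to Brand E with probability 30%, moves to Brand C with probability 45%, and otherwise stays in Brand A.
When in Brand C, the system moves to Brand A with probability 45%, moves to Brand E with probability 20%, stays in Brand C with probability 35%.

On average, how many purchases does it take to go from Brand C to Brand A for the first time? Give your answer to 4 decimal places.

Let t(s) be the expected number of purchases to first reach Brand A from state s, with t(Brand A) = 0. Conditioning on the first purchase:
t(Brand E) = 1 + 0.4·t(Brand E) + 0.15·t(Brand C)
t(Brand C) = 1 + 0.2·t(Brand E) + 0.35·t(Brand C)
Solving: t(Brand E) = 2.2222, t(Brand C) = 2.2222.
Expected purchases from Brand C to Brand A: 2.2222.

2.2222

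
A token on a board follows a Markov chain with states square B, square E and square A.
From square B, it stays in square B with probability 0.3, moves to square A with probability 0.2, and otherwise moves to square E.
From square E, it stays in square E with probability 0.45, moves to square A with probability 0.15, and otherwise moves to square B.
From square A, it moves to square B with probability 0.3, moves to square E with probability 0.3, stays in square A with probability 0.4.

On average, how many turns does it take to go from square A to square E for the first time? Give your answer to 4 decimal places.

Let t(s) be the expected number of turns to first reach square E from state s, with t(square E) = 0. Conditioning on the first turn:
t(square B) = 1 + 0.3·t(square B) + 0.2·t(square A)
t(square A) = 1 + 0.3·t(square B) + 0.4·t(square A)
Solving: t(square B) = 2.2222, t(square A) = 2.7778.
Expected turns from square A to square E: 2.7778.

2.7778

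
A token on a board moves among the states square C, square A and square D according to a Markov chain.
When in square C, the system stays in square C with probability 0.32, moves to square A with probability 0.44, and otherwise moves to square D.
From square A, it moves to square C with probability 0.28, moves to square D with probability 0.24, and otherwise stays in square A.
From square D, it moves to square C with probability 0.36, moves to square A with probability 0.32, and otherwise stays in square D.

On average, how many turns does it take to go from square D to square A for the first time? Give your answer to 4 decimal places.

Let t(s) be the expected number of turns to first reach square A from state s, with t(square A) = 0. Conditioning on the first turn:
t(square C) = 1 + 0.32·t(square C) + 0.24·t(square D)
t(square D) = 1 + 0.36·t(square C) + 0.32·t(square D)
Solving: t(square C) = 2.4468, t(square D) = 2.7660.
Expected turns from square D to square A: 2.7660.

2.7660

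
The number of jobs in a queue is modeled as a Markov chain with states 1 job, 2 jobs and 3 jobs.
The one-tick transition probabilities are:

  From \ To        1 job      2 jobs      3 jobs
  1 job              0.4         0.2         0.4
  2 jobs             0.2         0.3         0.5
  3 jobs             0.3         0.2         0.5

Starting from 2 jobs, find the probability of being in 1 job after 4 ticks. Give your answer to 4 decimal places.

Propagate the distribution vector 4 ticks from 2 jobs.
After 0 ticks: (0.0000, 1.0000, 0.0000)
After 1 tick: (0.2000, 0.3000, 0.5000)
After 2 ticks: (0.2900, 0.2300, 0.4800)
After 3 ticks: (0.3060, 0.2230, 0.4710)
After 4 ticks: (0.3083, 0.2223, 0.4694)
P(in 1 job after 4 ticks) = 0.3083

0.3083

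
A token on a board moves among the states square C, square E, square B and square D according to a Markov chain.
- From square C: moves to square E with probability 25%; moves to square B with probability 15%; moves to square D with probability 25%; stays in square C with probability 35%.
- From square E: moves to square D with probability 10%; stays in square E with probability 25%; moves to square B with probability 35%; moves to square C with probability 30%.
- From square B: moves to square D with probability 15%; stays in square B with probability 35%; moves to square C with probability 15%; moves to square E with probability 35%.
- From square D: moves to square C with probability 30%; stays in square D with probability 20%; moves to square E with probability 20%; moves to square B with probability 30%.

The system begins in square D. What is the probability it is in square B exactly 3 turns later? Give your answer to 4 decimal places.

Propagate the distribution vector 3 turns from square D.
After 0 turns: (0.0000, 0.0000, 0.0000, 1.0000)
After 1 turn: (0.3000, 0.2000, 0.3000, 0.2000)
After 2 turns: (0.2700, 0.2700, 0.2800, 0.1800)
After 3 turns: (0.2715, 0.2690, 0.2870, 0.1725)
P(in square B after 3 turns) = 0.2870

0.2870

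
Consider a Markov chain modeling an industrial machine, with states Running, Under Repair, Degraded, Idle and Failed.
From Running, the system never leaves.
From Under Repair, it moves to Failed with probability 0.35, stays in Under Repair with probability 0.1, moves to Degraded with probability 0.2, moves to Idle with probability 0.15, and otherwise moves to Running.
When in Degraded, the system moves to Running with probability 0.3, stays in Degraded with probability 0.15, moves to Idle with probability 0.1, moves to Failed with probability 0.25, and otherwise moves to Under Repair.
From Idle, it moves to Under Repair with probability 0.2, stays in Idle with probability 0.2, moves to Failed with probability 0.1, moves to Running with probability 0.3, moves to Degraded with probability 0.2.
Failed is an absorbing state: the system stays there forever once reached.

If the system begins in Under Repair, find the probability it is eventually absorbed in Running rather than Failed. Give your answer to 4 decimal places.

0.4430

Let h(s) be the probability of absorption at Running starting from transient state s. Then h(Running) = 1 and h(Failed) = 0. By first-step analysis:
h(Under Repair) = 0.2·1 + 0.1·h(Under Repair) + 0.2·h(Degraded) + 0.15·h(Idle) + 0.35·0
h(Degraded) = 0.3·1 + 0.2·h(Under Repair) + 0.15·h(Degraded) + 0.1·h(Idle) + 0.25·0
h(Idle) = 0.3·1 + 0.2·h(Under Repair) + 0.2·h(Degraded) + 0.2·h(Idle) + 0.1·0
Solving: h(Under Repair) = 0.4430, h(Degraded) = 0.5299, h(Idle) = 0.6182.
Starting from Under Repair, the probability is 0.4430.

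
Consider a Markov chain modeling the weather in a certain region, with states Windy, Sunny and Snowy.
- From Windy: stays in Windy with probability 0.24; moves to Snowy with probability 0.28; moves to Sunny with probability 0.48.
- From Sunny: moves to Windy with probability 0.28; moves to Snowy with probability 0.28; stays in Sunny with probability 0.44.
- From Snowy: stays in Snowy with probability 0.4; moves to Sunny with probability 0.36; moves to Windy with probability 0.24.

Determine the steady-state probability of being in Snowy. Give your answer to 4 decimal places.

Let the stationary distribution be π with π = πP and π_1 + π_2 + π_3 = 1.
π_1 = 0.24·π_1 + 0.28·π_2 + 0.24·π_3
π_2 = 0.48·π_1 + 0.44·π_2 + 0.36·π_3
Solving with the normalization constraint gives π = (0.2570, 0.4248, 0.3182).
So the stationary probability of Snowy is 0.3182.

0.3182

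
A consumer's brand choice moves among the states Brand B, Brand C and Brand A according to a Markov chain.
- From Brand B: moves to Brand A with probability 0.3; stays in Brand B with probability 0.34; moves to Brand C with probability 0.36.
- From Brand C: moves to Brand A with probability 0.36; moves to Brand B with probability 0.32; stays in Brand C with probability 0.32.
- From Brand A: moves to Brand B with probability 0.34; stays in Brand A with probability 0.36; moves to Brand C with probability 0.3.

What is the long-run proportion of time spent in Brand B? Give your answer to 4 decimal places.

Let the stationary distribution be π with π = πP and π_1 + π_2 + π_3 = 1.
π_1 = 0.34·π_1 + 0.32·π_2 + 0.34·π_3
π_2 = 0.36·π_1 + 0.32·π_2 + 0.3·π_3
Solving with the normalization constraint gives π = (0.3335, 0.3265, 0.3400).
So the stationary probability of Brand B is 0.3335.

0.3335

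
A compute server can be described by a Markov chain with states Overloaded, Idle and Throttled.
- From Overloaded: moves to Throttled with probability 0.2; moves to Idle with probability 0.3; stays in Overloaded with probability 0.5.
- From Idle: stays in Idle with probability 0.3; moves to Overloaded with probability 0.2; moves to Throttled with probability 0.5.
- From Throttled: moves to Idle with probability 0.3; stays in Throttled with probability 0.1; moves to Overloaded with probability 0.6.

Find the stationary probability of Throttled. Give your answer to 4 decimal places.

0.2636

Let the stationary distribution be π with π = πP and π_1 + π_2 + π_3 = 1.
π_1 = 0.5·π_1 + 0.2·π_2 + 0.6·π_3
π_2 = 0.3·π_1 + 0.3·π_2 + 0.3·π_3
Solving with the normalization constraint gives π = (0.4364, 0.3000, 0.2636).
So the stationary probability of Throttled is 0.2636.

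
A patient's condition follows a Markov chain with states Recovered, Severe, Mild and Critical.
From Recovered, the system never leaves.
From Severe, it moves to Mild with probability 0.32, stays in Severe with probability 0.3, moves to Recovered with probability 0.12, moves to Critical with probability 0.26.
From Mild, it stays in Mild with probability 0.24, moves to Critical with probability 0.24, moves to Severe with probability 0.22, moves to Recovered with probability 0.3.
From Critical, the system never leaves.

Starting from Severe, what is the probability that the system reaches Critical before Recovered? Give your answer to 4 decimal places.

Let h(s) be the probability of absorption at Critical starting from transient state s. Then h(Critical) = 1 and h(Recovered) = 0. By first-step analysis:
h(Severe) = 0.12·0 + 0.3·h(Severe) + 0.32·h(Mild) + 0.26·1
h(Mild) = 0.3·0 + 0.22·h(Severe) + 0.24·h(Mild) + 0.24·1
Solving: h(Severe) = 0.5945, h(Mild) = 0.4879.
Starting from Severe, the probability is 0.5945.

0.5945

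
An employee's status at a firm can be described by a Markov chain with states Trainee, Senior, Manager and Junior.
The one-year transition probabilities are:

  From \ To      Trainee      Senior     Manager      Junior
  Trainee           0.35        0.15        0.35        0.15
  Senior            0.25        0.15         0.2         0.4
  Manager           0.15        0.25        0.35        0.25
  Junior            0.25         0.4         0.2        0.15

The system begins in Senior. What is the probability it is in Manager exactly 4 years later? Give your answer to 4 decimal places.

0.2791

Propagate the distribution vector 4 years from Senior.
After 0 years: (0.0000, 1.0000, 0.0000, 0.0000)
After 1 year: (0.2500, 0.1500, 0.2000, 0.4000)
After 2 years: (0.2550, 0.2700, 0.2675, 0.2075)
After 3 years: (0.2488, 0.2286, 0.2784, 0.2443)
After 4 years: (0.2470, 0.2389, 0.2791, 0.2350)
P(in Manager after 4 years) = 0.2791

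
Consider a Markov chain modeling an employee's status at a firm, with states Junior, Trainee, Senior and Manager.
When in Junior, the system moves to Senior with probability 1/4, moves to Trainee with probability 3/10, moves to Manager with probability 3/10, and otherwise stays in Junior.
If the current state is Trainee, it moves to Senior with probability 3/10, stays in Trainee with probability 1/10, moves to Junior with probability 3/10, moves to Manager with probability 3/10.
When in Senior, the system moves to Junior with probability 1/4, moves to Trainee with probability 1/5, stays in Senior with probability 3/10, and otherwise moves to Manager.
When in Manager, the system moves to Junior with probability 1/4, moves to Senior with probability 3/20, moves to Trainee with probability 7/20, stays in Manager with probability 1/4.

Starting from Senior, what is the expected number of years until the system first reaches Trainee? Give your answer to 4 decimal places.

3.8178

Let t(s) be the expected number of years to first reach Trainee from state s, with t(Trainee) = 0. Conditioning on the first year:
t(Junior) = 1 + 0.15·t(Junior) + 0.25·t(Senior) + 0.3·t(Manager)
t(Senior) = 1 + 0.25·t(Junior) + 0.3·t(Senior) + 0.25·t(Manager)
t(Manager) = 1 + 0.25·t(Junior) + 0.15·t(Senior) + 0.25·t(Manager)
Solving: t(Junior) = 3.4447, t(Senior) = 3.8178, t(Manager) = 3.2451.
Expected years from Senior to Trainee: 3.8178.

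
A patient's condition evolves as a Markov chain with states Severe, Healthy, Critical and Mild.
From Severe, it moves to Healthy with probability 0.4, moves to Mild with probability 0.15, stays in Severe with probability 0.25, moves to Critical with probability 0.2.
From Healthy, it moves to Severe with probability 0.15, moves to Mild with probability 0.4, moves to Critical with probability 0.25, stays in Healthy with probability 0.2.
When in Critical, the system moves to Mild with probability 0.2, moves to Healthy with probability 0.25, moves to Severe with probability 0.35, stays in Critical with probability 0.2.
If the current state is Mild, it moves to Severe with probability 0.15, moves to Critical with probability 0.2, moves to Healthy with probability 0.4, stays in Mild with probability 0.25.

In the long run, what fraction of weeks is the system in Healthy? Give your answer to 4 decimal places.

Let the stationary distribution be π with π = πP and π_1 + π_2 + π_3 + π_4 = 1.
π_1 = 0.25·π_1 + 0.15·π_2 + 0.35·π_3 + 0.15·π_4
π_2 = 0.4·π_1 + 0.2·π_2 + 0.25·π_3 + 0.4·π_4
π_3 = 0.2·π_1 + 0.25·π_2 + 0.2·π_3 + 0.2·π_4
Solving with the normalization constraint gives π = (0.2145, 0.3064, 0.2153, 0.2637).
So the stationary probability of Healthy is 0.3064.

0.3064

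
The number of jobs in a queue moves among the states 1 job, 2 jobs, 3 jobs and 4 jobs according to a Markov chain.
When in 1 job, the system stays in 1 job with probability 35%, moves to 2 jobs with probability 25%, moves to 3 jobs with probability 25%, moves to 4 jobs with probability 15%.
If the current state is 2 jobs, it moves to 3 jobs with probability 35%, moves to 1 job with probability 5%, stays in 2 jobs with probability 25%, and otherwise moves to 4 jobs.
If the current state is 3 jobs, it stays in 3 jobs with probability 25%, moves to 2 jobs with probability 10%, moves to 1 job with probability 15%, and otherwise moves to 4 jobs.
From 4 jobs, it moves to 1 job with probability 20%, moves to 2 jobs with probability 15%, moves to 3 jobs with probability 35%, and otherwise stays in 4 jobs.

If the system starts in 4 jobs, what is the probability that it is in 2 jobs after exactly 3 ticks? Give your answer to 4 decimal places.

0.1710

Propagate the distribution vector 3 ticks from 4 jobs.
After 0 ticks: (0.0000, 0.0000, 0.0000, 1.0000)
After 1 tick: (0.2000, 0.1500, 0.3500, 0.3000)
After 2 ticks: (0.1900, 0.1675, 0.2950, 0.3475)
After 3 ticks: (0.1886, 0.1710, 0.3015, 0.3389)
P(in 2 jobs after 3 ticks) = 0.1710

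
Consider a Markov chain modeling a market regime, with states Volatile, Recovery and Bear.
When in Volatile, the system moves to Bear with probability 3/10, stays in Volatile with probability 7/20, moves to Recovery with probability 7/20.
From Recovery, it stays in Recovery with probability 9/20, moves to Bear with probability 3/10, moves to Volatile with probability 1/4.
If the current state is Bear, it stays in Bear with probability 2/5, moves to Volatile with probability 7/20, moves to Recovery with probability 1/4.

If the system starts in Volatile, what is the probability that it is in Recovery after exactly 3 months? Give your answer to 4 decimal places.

0.3525

Propagate the distribution vector 3 months from Volatile.
After 0 months: (1.0000, 0.0000, 0.0000)
After 1 month: (0.3500, 0.3500, 0.3000)
After 2 months: (0.3150, 0.3550, 0.3300)
After 3 months: (0.3145, 0.3525, 0.3330)
P(in Recovery after 3 months) = 0.3525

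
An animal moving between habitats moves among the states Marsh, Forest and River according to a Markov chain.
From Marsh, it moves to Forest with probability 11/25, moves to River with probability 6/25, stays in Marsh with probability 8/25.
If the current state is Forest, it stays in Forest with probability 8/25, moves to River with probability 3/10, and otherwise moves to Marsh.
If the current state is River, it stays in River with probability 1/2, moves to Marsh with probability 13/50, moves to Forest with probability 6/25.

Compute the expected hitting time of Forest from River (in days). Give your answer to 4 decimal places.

Let t(s) be the expected number of days to first reach Forest from state s, with t(Forest) = 0. Conditioning on the first day:
t(Marsh) = 1 + 0.32·t(Marsh) + 0.24·t(River)
t(River) = 1 + 0.26·t(Marsh) + 0.5·t(River)
Solving: t(Marsh) = 2.6657, t(River) = 3.3862.
Expected days from River to Forest: 3.3862.

3.3862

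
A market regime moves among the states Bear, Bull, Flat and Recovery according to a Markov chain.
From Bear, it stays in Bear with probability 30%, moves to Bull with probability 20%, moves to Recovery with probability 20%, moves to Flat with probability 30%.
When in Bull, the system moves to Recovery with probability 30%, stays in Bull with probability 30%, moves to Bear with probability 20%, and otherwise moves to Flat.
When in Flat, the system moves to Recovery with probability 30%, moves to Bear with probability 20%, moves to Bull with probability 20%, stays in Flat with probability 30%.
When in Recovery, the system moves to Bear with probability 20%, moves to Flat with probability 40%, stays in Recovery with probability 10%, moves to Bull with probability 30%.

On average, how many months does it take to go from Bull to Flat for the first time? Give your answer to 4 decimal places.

3.7241

Let t(s) be the expected number of months to first reach Flat from state s, with t(Flat) = 0. Conditioning on the first month:
t(Bear) = 1 + 0.3·t(Bear) + 0.2·t(Bull) + 0.2·t(Recovery)
t(Bull) = 1 + 0.2·t(Bear) + 0.3·t(Bull) + 0.3·t(Recovery)
t(Recovery) = 1 + 0.2·t(Bear) + 0.3·t(Bull) + 0.1·t(Recovery)
Solving: t(Bear) = 3.3793, t(Bull) = 3.7241, t(Recovery) = 3.1034.
Expected months from Bull to Flat: 3.7241.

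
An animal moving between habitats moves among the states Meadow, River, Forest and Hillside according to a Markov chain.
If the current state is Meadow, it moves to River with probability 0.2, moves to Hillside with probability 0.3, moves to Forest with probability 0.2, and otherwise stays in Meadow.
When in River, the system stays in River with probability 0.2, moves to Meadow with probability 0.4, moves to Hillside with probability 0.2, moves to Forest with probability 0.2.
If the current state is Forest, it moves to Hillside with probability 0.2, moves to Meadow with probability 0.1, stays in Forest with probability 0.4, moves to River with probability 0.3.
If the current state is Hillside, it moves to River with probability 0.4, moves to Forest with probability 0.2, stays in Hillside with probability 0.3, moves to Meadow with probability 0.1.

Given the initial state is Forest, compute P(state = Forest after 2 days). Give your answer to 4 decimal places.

0.2800

Propagate the distribution vector 2 days from Forest.
After 0 days: (0.0000, 0.0000, 1.0000, 0.0000)
After 1 day: (0.1000, 0.3000, 0.4000, 0.2000)
After 2 days: (0.2100, 0.2800, 0.2800, 0.2300)
P(in Forest after 2 days) = 0.2800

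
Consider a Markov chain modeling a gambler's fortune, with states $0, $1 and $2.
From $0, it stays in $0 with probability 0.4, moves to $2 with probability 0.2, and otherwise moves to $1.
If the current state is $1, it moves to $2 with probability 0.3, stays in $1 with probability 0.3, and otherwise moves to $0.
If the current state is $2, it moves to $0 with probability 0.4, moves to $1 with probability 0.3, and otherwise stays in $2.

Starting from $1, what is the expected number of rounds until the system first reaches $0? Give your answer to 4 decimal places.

2.5000

Let t(s) be the expected number of rounds to first reach $0 from state s, with t($0) = 0. Conditioning on the first round:
t($1) = 1 + 0.3·t($1) + 0.3·t($2)
t($2) = 1 + 0.3·t($1) + 0.3·t($2)
Solving: t($1) = 2.5000, t($2) = 2.5000.
Expected rounds from $1 to $0: 2.5000.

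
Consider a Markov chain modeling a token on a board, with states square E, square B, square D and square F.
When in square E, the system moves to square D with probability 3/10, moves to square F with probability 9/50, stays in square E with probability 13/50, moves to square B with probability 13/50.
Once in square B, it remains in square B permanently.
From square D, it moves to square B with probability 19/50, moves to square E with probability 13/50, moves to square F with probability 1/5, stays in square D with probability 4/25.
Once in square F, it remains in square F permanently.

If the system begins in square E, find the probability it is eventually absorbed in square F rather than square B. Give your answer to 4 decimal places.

Let h(s) be the probability of absorption at square F starting from transient state s. Then h(square F) = 1 and h(square B) = 0. By first-step analysis:
h(square E) = 0.26·h(square E) + 0.26·0 + 0.3·h(square D) + 0.18·1
h(square D) = 0.26·h(square E) + 0.38·0 + 0.16·h(square D) + 0.2·1
Solving: h(square E) = 0.3885, h(square D) = 0.3584.
Starting from square E, the probability is 0.3885.

0.3885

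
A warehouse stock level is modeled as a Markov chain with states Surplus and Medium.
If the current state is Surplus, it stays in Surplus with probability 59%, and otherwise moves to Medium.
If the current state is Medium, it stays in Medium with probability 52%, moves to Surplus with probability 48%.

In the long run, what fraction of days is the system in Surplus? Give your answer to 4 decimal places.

0.5393

Let the stationary distribution be π with π = πP and π_1 + π_2 = 1.
π_1 = 0.59·π_1 + 0.48·π_2
Solving with the normalization constraint gives π = (0.5393, 0.4607).
So the stationary probability of Surplus is 0.5393.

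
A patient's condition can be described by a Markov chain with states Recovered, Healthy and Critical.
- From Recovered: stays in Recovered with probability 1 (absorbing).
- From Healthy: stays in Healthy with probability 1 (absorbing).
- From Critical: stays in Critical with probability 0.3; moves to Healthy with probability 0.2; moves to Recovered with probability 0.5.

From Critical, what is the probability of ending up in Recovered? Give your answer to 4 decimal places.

0.7143

Let h(s) be the probability of absorption at Recovered starting from transient state s. Then h(Recovered) = 1 and h(Healthy) = 0. By first-step analysis:
h(Critical) = 0.5·1 + 0.2·0 + 0.3·h(Critical)
Solving: h(Critical) = 0.7143.
Starting from Critical, the probability is 0.7143.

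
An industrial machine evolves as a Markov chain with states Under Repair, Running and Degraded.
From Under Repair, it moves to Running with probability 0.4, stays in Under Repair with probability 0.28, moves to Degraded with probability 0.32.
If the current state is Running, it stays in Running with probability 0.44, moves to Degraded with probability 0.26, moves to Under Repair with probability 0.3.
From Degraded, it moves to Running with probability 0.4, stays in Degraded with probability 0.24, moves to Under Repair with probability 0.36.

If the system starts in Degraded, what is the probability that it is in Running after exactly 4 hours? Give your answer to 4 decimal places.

Propagate the distribution vector 4 hours from Degraded.
After 0 hours: (0.0000, 0.0000, 1.0000)
After 1 hour: (0.3600, 0.4000, 0.2400)
After 2 hours: (0.3072, 0.4160, 0.2768)
After 3 hours: (0.3105, 0.4166, 0.2729)
After 4 hours: (0.3102, 0.4167, 0.2732)
P(in Running after 4 hours) = 0.4167

0.4167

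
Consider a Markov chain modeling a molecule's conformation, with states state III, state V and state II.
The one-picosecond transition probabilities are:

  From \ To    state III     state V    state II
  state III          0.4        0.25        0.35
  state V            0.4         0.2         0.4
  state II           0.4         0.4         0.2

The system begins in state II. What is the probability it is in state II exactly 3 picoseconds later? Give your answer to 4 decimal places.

Propagate the distribution vector 3 picoseconds from state II.
After 0 picoseconds: (0.0000, 0.0000, 1.0000)
After 1 picosecond: (0.4000, 0.4000, 0.2000)
After 2 picoseconds: (0.4000, 0.2600, 0.3400)
After 3 picoseconds: (0.4000, 0.2880, 0.3120)
P(in state II after 3 picoseconds) = 0.3120

0.3120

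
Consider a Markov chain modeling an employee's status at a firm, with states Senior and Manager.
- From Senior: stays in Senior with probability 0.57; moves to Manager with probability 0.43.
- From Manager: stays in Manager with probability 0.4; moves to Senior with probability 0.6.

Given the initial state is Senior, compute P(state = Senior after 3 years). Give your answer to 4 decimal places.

0.5825

Propagate the distribution vector 3 years from Senior.
After 0 years: (1.0000, 0.0000)
After 1 year: (0.5700, 0.4300)
After 2 years: (0.5829, 0.4171)
After 3 years: (0.5825, 0.4175)
P(in Senior after 3 years) = 0.5825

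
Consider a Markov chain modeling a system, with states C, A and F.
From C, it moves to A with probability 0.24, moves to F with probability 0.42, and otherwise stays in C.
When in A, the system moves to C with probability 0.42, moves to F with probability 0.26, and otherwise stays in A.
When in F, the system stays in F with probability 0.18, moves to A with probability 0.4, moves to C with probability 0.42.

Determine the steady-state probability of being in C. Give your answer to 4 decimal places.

Let the stationary distribution be π with π = πP and π_1 + π_2 + π_3 = 1.
π_1 = 0.34·π_1 + 0.42·π_2 + 0.42·π_3
π_2 = 0.24·π_1 + 0.32·π_2 + 0.4·π_3
Solving with the normalization constraint gives π = (0.3889, 0.3128, 0.2984).
So the stationary probability of C is 0.3889.

0.3889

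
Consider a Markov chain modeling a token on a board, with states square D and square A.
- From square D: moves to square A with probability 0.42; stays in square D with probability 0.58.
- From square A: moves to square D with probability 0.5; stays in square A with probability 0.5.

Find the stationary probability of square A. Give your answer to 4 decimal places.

0.4565

Let the stationary distribution be π with π = πP and π_1 + π_2 = 1.
π_1 = 0.58·π_1 + 0.5·π_2
Solving with the normalization constraint gives π = (0.5435, 0.4565).
So the stationary probability of square A is 0.4565.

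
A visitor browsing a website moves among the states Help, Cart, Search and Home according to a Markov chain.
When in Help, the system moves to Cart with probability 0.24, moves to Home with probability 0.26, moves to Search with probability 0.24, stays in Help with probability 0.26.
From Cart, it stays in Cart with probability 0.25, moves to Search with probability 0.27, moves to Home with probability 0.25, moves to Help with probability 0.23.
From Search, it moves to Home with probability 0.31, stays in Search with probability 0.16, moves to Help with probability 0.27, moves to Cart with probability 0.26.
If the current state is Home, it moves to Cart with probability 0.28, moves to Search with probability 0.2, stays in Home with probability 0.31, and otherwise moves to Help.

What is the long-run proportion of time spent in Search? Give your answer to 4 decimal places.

0.2189

Let the stationary distribution be π with π = πP and π_1 + π_2 + π_3 + π_4 = 1.
π_1 = 0.26·π_1 + 0.23·π_2 + 0.27·π_3 + 0.21·π_4
π_2 = 0.24·π_1 + 0.25·π_2 + 0.26·π_3 + 0.28·π_4
π_3 = 0.24·π_1 + 0.27·π_2 + 0.16·π_3 + 0.2·π_4
Solving with the normalization constraint gives π = (0.2403, 0.2583, 0.2189, 0.2825).
So the stationary probability of Search is 0.2189.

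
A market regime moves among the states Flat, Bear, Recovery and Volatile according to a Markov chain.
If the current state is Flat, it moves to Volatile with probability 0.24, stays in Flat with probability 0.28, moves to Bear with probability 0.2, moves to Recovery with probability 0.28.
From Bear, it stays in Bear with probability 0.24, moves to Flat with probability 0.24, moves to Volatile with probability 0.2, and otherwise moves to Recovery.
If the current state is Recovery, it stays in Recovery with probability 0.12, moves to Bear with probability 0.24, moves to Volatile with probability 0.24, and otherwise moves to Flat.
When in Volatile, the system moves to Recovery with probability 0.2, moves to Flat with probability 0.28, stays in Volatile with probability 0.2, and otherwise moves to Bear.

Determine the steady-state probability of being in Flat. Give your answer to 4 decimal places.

Let the stationary distribution be π with π = πP and π_1 + π_2 + π_3 + π_4 = 1.
π_1 = 0.28·π_1 + 0.24·π_2 + 0.4·π_3 + 0.28·π_4
π_2 = 0.2·π_1 + 0.24·π_2 + 0.24·π_3 + 0.32·π_4
π_3 = 0.28·π_1 + 0.32·π_2 + 0.12·π_3 + 0.2·π_4
Solving with the normalization constraint gives π = (0.2983, 0.2458, 0.2346, 0.2213).
So the stationary probability of Flat is 0.2983.

0.2983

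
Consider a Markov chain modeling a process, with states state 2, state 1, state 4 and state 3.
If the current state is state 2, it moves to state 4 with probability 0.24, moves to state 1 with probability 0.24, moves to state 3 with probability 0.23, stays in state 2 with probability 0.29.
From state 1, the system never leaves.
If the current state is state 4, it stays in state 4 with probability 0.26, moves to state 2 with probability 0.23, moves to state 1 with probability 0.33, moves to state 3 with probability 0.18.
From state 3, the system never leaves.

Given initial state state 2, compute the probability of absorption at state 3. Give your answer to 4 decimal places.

Let h(s) be the probability of absorption at state 3 starting from transient state s. Then h(state 3) = 1 and h(state 1) = 0. By first-step analysis:
h(state 2) = 0.29·h(state 2) + 0.24·0 + 0.24·h(state 4) + 0.23·1
h(state 4) = 0.23·h(state 2) + 0.33·0 + 0.26·h(state 4) + 0.18·1
Solving: h(state 2) = 0.4538, h(state 4) = 0.3843.
Starting from state 2, the probability is 0.4538.

0.4538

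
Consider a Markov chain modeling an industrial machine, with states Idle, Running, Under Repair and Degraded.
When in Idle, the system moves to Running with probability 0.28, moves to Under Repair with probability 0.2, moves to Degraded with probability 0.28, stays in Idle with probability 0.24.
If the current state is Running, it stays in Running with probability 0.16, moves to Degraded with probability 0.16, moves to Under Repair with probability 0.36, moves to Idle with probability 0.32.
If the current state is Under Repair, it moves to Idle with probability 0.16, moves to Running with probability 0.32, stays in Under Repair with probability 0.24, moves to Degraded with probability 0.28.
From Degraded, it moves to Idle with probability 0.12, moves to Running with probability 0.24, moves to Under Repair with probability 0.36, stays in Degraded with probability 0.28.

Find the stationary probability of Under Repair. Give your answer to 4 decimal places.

Let the stationary distribution be π with π = πP and π_1 + π_2 + π_3 + π_4 = 1.
π_1 = 0.24·π_1 + 0.32·π_2 + 0.16·π_3 + 0.12·π_4
π_2 = 0.28·π_1 + 0.16·π_2 + 0.32·π_3 + 0.24·π_4
π_3 = 0.2·π_1 + 0.36·π_2 + 0.24·π_3 + 0.36·π_4
Solving with the normalization constraint gives π = (0.2068, 0.2515, 0.2919, 0.2498).
So the stationary probability of Under Repair is 0.2919.

0.2919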